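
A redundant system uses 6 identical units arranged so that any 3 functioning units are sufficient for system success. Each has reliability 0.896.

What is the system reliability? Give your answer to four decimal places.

R = Σ_{i=3}^{6} C(6,i) p^i (1−p)^{6−i} with p = 0.896
C(6,3)·0.896^3·0.104^3 = 0.016183
C(6,4)·0.896^4·0.104^2 = 0.104566
C(6,5)·0.896^5·0.104^1 = 0.360350
C(6,6)·0.896^6·0.104^0 = 0.517426
Sum = 0.9985

0.9985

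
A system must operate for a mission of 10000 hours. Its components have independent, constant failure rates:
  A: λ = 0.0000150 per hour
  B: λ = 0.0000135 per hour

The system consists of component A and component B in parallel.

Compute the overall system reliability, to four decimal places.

R(A) = exp(−0.0000150 × 10000) = 0.860708
R(B) = exp(−0.0000135 × 10000) = 0.873716
Parallel (A and B): 1 − (1 − 0.860708)(1 − 0.873716) = 0.9824

0.9824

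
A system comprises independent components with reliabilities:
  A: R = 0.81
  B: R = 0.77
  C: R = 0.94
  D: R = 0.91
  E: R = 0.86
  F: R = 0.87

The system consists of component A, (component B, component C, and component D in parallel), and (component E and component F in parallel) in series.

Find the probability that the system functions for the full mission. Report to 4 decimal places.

0.7943

Parallel (B, C, and D): 1 − (1 − 0.770000)(1 − 0.940000)(1 − 0.910000) = 0.998758
Parallel (E and F): 1 − (1 − 0.860000)(1 − 0.870000) = 0.981800
Series (A, [0.998758], and [0.981800]): 0.810000 × 0.998758 × 0.981800 = 0.7943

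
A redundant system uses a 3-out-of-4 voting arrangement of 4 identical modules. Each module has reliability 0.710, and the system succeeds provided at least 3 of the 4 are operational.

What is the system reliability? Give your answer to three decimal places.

R = Σ_{i=3}^{4} C(4,i) p^i (1−p)^{4−i} with p = 0.710
C(4,3)·0.710^3·0.290^1 = 0.41518
C(4,4)·0.710^4·0.290^0 = 0.25412
Sum = 0.669

0.669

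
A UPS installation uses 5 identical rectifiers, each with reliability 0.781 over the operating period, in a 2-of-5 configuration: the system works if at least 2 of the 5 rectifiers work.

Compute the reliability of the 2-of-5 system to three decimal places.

0.991

R = Σ_{i=2}^{5} C(5,i) p^i (1−p)^{5−i} with p = 0.781
C(5,2)·0.781^2·0.219^3 = 0.06407
C(5,3)·0.781^3·0.219^2 = 0.22848
C(5,4)·0.781^4·0.219^1 = 0.40740
C(5,5)·0.781^5·0.219^0 = 0.29057
Sum = 0.991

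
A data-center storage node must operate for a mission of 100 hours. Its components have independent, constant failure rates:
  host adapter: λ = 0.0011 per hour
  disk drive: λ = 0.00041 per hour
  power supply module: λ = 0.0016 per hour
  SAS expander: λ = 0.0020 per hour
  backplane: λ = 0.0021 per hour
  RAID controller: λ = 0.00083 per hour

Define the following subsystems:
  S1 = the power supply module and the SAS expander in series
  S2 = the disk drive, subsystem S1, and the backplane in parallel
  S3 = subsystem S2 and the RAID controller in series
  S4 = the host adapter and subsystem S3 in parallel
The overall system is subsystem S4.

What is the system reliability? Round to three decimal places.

R(host adapter) = exp(−0.0011 × 100) = 0.89583
R(disk drive) = exp(−0.00041 × 100) = 0.95983
R(power supply module) = exp(−0.0016 × 100) = 0.85214
R(SAS expander) = exp(−0.0020 × 100) = 0.81873
R(backplane) = exp(−0.0021 × 100) = 0.81058
R(RAID controller) = exp(−0.00083 × 100) = 0.92035
Series (power supply module and SAS expander): 0.85214 × 0.81873 = 0.69767
Parallel (disk drive, [0.69767], and backplane): 1 − (1 − 0.95983)(1 − 0.69767)(1 − 0.81058) = 0.99770
Series ([0.99770] and RAID controller): 0.99770 × 0.92035 = 0.91823
Parallel (host adapter and [0.91823]): 1 − (1 − 0.89583)(1 − 0.91823) = 0.991

0.991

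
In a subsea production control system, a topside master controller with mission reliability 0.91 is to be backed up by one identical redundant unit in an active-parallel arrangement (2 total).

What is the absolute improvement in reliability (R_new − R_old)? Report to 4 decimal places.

R_before = 0.91
R_after = 1 − (1 − 0.91)^2 = 0.9919
ΔR = 0.9919 − 0.91 = 0.0819

0.0819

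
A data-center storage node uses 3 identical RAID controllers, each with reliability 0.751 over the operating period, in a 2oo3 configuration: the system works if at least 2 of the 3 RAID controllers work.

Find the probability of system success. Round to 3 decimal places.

R = Σ_{i=2}^{3} C(3,i) p^i (1−p)^{3−i} with p = 0.751
C(3,2)·0.751^2·0.249^1 = 0.42131
C(3,3)·0.751^3·0.249^0 = 0.42356
Sum = 0.845

0.845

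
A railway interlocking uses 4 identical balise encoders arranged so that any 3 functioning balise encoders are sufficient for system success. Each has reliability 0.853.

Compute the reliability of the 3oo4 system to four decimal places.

0.8944

R = Σ_{i=3}^{4} C(4,i) p^i (1−p)^{4−i} with p = 0.853
C(4,3)·0.853^3·0.147^1 = 0.364942
C(4,4)·0.853^4·0.147^0 = 0.529415
Sum = 0.8944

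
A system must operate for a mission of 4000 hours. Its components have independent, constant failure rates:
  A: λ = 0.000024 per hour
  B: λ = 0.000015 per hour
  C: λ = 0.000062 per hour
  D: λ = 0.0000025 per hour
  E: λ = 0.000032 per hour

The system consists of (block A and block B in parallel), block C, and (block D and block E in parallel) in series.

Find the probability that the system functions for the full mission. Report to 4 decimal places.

R(A) = exp(−0.000024 × 4000) = 0.908464
R(B) = exp(−0.000015 × 4000) = 0.941765
R(C) = exp(−0.000062 × 4000) = 0.780360
R(D) = exp(−0.0000025 × 4000) = 0.990050
R(E) = exp(−0.000032 × 4000) = 0.879853
Parallel (A and B): 1 − (1 − 0.908464)(1 − 0.941765) = 0.994669
Parallel (D and E): 1 − (1 − 0.990050)(1 − 0.879853) = 0.998805
Series ([0.994669], C, and [0.998805]): 0.994669 × 0.780360 × 0.998805 = 0.7753

0.7753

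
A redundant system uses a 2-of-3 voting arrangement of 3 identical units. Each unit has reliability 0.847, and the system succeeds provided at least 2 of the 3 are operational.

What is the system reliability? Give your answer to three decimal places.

0.937

R = Σ_{i=2}^{3} C(3,i) p^i (1−p)^{3−i} with p = 0.847
C(3,2)·0.847^2·0.153^1 = 0.32929
C(3,3)·0.847^3·0.153^0 = 0.60765
Sum = 0.937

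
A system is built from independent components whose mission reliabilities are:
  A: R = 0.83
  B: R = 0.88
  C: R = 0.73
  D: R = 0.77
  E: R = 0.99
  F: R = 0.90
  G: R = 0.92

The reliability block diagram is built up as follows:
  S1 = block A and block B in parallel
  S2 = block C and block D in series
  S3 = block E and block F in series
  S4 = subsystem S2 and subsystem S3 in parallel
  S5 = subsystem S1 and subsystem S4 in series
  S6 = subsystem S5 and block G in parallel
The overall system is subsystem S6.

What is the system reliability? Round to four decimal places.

Parallel (A and B): 1 − (1 − 0.830000)(1 − 0.880000) = 0.979600
Series (C and D): 0.730000 × 0.770000 = 0.562100
Series (E and F): 0.990000 × 0.900000 = 0.891000
Parallel ([0.562100] and [0.891000]): 1 − (1 − 0.562100)(1 − 0.891000) = 0.952269
Series ([0.979600] and [0.952269]): 0.979600 × 0.952269 = 0.932843
Parallel ([0.932843] and G): 1 − (1 − 0.932843)(1 − 0.920000) = 0.9946

0.9946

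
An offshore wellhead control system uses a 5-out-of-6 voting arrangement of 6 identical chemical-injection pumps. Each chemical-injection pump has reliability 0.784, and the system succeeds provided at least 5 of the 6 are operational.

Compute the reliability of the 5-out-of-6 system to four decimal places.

R = Σ_{i=5}^{6} C(6,i) p^i (1−p)^{6−i} with p = 0.784
C(6,5)·0.784^5·0.216^1 = 0.383871
C(6,6)·0.784^6·0.216^0 = 0.232218
Sum = 0.6161

0.6161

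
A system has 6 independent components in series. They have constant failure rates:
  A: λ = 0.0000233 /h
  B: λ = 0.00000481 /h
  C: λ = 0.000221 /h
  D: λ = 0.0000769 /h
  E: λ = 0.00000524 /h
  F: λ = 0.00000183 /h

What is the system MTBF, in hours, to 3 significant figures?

3000

Series of exponential components: λ_sys = Σ λ_i
λ_sys = 0.0000233 + 0.00000481 + 0.000221 + 0.0000769 + 0.00000524 + 0.00000183 = 3.3308e-04 /h
MTBF = 1 / λ_sys = 3000 h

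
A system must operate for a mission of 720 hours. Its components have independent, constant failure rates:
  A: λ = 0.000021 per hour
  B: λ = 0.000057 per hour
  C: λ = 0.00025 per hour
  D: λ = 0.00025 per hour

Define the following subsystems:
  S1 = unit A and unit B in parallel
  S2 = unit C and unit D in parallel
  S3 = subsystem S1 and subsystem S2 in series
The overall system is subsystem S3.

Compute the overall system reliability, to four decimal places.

0.9723

R(A) = exp(−0.000021 × 720) = 0.984994
R(B) = exp(−0.000057 × 720) = 0.959791
R(C) = exp(−0.00025 × 720) = 0.835270
R(D) = exp(−0.00025 × 720) = 0.835270
Parallel (A and B): 1 − (1 − 0.984994)(1 − 0.959791) = 0.999397
Parallel (C and D): 1 − (1 − 0.835270)(1 − 0.835270) = 0.972864
Series ([0.999397] and [0.972864]): 0.999397 × 0.972864 = 0.9723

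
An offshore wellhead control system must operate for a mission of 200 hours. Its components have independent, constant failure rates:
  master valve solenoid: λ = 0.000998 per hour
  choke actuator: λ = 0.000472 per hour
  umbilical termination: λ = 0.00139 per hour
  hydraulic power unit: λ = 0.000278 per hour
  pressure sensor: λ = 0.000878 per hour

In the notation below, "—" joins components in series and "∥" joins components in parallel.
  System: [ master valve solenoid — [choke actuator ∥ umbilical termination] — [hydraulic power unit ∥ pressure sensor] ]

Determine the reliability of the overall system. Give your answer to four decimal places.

R(master valve solenoid) = exp(−0.000998 × 200) = 0.819058
R(choke actuator) = exp(−0.000472 × 200) = 0.909919
R(umbilical termination) = exp(−0.00139 × 200) = 0.757297
R(hydraulic power unit) = exp(−0.000278 × 200) = 0.945917
R(pressure sensor) = exp(−0.000878 × 200) = 0.838953
Parallel (choke actuator and umbilical termination): 1 − (1 − 0.909919)(1 − 0.757297) = 0.978137
Parallel (hydraulic power unit and pressure sensor): 1 − (1 − 0.945917)(1 − 0.838953) = 0.991290
Series (master valve solenoid, [0.978137], and [0.991290]): 0.819058 × 0.978137 × 0.991290 = 0.7942

0.7942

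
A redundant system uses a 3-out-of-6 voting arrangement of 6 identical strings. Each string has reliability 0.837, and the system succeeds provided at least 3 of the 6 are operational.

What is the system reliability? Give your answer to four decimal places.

R = Σ_{i=3}^{6} C(6,i) p^i (1−p)^{6−i} with p = 0.837
C(6,3)·0.837^3·0.163^3 = 0.050789
C(6,4)·0.837^4·0.163^2 = 0.195600
C(6,5)·0.837^5·0.163^1 = 0.401759
C(6,6)·0.837^6·0.163^0 = 0.343837
Sum = 0.9920

0.9920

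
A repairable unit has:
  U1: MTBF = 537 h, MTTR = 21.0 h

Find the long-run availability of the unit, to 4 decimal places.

A(U1) = MTBF/(MTBF+MTTR) = 537/(537+21.0) = 0.9624

0.9624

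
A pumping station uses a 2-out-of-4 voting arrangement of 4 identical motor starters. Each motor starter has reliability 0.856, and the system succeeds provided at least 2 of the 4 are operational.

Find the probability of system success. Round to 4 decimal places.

R = Σ_{i=2}^{4} C(4,i) p^i (1−p)^{4−i} with p = 0.856
C(4,2)·0.856^2·0.144^2 = 0.091164
C(4,3)·0.856^3·0.144^1 = 0.361280
C(4,4)·0.856^4·0.144^0 = 0.536902
Sum = 0.9893

0.9893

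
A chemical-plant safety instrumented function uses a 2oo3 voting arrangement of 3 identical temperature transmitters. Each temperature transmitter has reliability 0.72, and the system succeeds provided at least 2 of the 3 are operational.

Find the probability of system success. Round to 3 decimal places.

0.809

R = Σ_{i=2}^{3} C(3,i) p^i (1−p)^{3−i} with p = 0.72
C(3,2)·0.72^2·0.28^1 = 0.43546
C(3,3)·0.72^3·0.28^0 = 0.37325
Sum = 0.809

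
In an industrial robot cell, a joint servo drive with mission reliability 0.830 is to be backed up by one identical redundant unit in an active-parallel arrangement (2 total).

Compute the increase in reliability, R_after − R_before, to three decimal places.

R_before = 0.830
R_after = 1 − (1 − 0.830)^2 = 0.971
ΔR = 0.971 − 0.830 = 0.141

0.141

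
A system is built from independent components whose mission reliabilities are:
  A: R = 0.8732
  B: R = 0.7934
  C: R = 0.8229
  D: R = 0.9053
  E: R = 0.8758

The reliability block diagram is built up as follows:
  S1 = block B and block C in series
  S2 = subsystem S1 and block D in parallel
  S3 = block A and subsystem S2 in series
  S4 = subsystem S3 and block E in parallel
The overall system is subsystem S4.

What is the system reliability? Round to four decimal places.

0.9807

Series (B and C): 0.793400 × 0.822900 = 0.652889
Parallel ([0.652889] and D): 1 − (1 − 0.652889)(1 − 0.905300) = 0.967129
Series (A and [0.967129]): 0.873200 × 0.967129 = 0.844497
Parallel ([0.844497] and E): 1 − (1 − 0.844497)(1 − 0.875800) = 0.9807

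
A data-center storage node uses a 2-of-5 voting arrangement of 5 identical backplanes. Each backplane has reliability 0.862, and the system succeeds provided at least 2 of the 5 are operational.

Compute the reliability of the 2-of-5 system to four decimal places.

0.9984

R = Σ_{i=2}^{5} C(5,i) p^i (1−p)^{5−i} with p = 0.862
C(5,2)·0.862^2·0.138^3 = 0.019528
C(5,3)·0.862^3·0.138^2 = 0.121978
C(5,4)·0.862^4·0.138^1 = 0.380959
C(5,5)·0.862^5·0.138^0 = 0.475923
Sum = 0.9984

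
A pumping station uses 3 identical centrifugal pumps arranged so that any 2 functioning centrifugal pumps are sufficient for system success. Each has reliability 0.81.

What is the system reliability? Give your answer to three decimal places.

R = Σ_{i=2}^{3} C(3,i) p^i (1−p)^{3−i} with p = 0.81
C(3,2)·0.81^2·0.19^1 = 0.37398
C(3,3)·0.81^3·0.19^0 = 0.53144
Sum = 0.905

0.905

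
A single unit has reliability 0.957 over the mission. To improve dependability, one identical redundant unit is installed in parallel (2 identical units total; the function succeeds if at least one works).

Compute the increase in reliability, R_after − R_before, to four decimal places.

R_before = 0.957
R_after = 1 − (1 − 0.957)^2 = 0.9982
ΔR = 0.9982 − 0.957 = 0.0412

0.0412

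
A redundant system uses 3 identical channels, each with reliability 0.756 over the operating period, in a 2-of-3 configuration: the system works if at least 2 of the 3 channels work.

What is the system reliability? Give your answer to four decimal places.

R = Σ_{i=2}^{3} C(3,i) p^i (1−p)^{3−i} with p = 0.756
C(3,2)·0.756^2·0.244^1 = 0.418364
C(3,3)·0.756^3·0.244^0 = 0.432081
Sum = 0.8504

0.8504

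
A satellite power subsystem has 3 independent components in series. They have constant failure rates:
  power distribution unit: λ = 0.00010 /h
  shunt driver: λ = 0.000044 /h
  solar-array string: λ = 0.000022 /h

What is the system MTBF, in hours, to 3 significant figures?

Series of exponential components: λ_sys = Σ λ_i
λ_sys = 0.00010 + 0.000044 + 0.000022 = 1.6600e-04 /h
MTBF = 1 / λ_sys = 6020 h

6020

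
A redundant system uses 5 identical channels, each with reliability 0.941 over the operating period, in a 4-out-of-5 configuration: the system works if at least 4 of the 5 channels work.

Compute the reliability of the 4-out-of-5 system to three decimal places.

R = Σ_{i=4}^{5} C(5,i) p^i (1−p)^{5−i} with p = 0.941
C(5,4)·0.941^4·0.059^1 = 0.23130
C(5,5)·0.941^5·0.059^0 = 0.73782
Sum = 0.969

0.969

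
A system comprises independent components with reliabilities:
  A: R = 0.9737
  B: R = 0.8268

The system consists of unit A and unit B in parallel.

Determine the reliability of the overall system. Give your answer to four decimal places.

0.9954

Parallel (A and B): 1 − (1 − 0.973700)(1 − 0.826800) = 0.9954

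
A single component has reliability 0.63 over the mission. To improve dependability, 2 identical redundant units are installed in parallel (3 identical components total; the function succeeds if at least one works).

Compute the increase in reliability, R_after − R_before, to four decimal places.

R_before = 0.63
R_after = 1 − (1 − 0.63)^3 = 0.9493
ΔR = 0.9493 − 0.63 = 0.3193

0.3193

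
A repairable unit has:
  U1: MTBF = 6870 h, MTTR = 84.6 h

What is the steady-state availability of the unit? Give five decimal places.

A(U1) = MTBF/(MTBF+MTTR) = 6870/(6870+84.6) = 0.98784

0.98784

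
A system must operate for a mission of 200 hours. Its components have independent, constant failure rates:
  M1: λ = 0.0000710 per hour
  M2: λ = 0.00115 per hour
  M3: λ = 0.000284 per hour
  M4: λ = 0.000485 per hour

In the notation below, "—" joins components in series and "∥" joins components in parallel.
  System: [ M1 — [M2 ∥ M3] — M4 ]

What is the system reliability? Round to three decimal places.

0.885

R(M1) = exp(−0.0000710 × 200) = 0.98590
R(M2) = exp(−0.00115 × 200) = 0.79453
R(M3) = exp(−0.000284 × 200) = 0.94478
R(M4) = exp(−0.000485 × 200) = 0.90756
Parallel (M2 and M3): 1 − (1 − 0.79453)(1 − 0.94478) = 0.98865
Series (M1, [0.98865], and M4): 0.98590 × 0.98865 × 0.90756 = 0.885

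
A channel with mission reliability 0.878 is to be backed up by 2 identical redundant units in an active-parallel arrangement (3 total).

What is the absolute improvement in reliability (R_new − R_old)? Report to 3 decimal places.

R_before = 0.878
R_after = 1 − (1 − 0.878)^3 = 0.998
ΔR = 0.998 − 0.878 = 0.120

0.120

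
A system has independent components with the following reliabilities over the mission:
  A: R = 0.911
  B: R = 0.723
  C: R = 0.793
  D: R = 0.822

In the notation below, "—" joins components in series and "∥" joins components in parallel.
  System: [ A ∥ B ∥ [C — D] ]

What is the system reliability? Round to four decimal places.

0.9914

Series (C and D): 0.793000 × 0.822000 = 0.651846
Parallel (A, B, and [0.651846]): 1 − (1 − 0.911000)(1 − 0.723000)(1 − 0.651846) = 0.9914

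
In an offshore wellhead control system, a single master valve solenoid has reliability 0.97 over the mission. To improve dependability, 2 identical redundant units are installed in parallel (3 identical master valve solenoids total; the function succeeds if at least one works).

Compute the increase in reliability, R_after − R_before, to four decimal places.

R_before = 0.97
R_after = 1 − (1 − 0.97)^3 = 1.0000
ΔR = 1.0000 − 0.97 = 0.0300

0.0300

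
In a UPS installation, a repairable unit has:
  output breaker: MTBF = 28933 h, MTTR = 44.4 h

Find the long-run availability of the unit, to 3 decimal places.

A(output breaker) = MTBF/(MTBF+MTTR) = 28933/(28933+44.4) = 0.998

0.998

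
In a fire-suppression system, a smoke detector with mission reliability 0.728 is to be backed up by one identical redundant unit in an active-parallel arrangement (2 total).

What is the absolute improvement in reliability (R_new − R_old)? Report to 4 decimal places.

R_before = 0.728
R_after = 1 − (1 − 0.728)^2 = 0.9260
ΔR = 0.9260 − 0.728 = 0.1980

0.1980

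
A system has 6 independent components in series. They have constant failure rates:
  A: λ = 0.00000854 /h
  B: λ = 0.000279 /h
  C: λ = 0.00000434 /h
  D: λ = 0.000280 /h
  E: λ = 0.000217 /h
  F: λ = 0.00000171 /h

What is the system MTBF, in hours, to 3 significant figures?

Series of exponential components: λ_sys = Σ λ_i
λ_sys = 0.00000854 + 0.000279 + 0.00000434 + 0.000280 + 0.000217 + 0.00000171 = 7.9059e-04 /h
MTBF = 1 / λ_sys = 1260 h

1260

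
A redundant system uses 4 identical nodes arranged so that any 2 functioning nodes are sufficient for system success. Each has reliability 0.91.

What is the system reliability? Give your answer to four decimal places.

0.9973

R = Σ_{i=2}^{4} C(4,i) p^i (1−p)^{4−i} with p = 0.91
C(4,2)·0.91^2·0.09^2 = 0.040246
C(4,3)·0.91^3·0.09^1 = 0.271286
C(4,4)·0.91^4·0.09^0 = 0.685750
Sum = 0.9973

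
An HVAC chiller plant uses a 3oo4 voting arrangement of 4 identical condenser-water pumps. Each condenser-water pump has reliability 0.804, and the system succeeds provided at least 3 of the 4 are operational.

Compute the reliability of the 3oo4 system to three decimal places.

R = Σ_{i=3}^{4} C(4,i) p^i (1−p)^{4−i} with p = 0.804
C(4,3)·0.804^3·0.196^1 = 0.40746
C(4,4)·0.804^4·0.196^0 = 0.41785
Sum = 0.825

0.825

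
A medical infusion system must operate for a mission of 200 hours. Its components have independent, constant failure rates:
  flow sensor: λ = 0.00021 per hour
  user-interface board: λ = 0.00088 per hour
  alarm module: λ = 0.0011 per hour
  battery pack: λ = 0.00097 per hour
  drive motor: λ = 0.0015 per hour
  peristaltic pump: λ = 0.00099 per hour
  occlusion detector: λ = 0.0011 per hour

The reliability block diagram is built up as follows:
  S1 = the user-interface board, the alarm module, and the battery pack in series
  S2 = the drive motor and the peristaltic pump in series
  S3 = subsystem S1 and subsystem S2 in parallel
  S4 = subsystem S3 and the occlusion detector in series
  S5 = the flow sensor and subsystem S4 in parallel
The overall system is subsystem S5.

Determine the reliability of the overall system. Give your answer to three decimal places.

R(flow sensor) = exp(−0.00021 × 200) = 0.95887
R(user-interface board) = exp(−0.00088 × 200) = 0.83862
R(alarm module) = exp(−0.0011 × 200) = 0.80252
R(battery pack) = exp(−0.00097 × 200) = 0.82366
R(drive motor) = exp(−0.0015 × 200) = 0.74082
R(peristaltic pump) = exp(−0.00099 × 200) = 0.82037
R(occlusion detector) = exp(−0.0011 × 200) = 0.80252
Series (user-interface board, alarm module, and battery pack): 0.83862 × 0.80252 × 0.82366 = 0.55433
Series (drive motor and peristaltic pump): 0.74082 × 0.82037 = 0.60775
Parallel ([0.55433] and [0.60775]): 1 − (1 − 0.55433)(1 − 0.60775) = 0.82519
Series ([0.82519] and occlusion detector): 0.82519 × 0.80252 = 0.66223
Parallel (flow sensor and [0.66223]): 1 − (1 − 0.95887)(1 − 0.66223) = 0.986

0.986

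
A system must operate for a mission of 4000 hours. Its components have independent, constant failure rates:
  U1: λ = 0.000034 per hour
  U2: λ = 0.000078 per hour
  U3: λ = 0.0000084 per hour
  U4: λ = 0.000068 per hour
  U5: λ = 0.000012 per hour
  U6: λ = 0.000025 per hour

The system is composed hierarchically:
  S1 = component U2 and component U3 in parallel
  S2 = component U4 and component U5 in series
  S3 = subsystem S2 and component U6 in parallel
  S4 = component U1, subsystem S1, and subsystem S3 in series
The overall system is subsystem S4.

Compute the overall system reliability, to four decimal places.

0.8426

R(U1) = exp(−0.000034 × 4000) = 0.872843
R(U2) = exp(−0.000078 × 4000) = 0.731982
R(U3) = exp(−0.0000084 × 4000) = 0.966958
R(U4) = exp(−0.000068 × 4000) = 0.761854
R(U5) = exp(−0.000012 × 4000) = 0.953134
R(U6) = exp(−0.000025 × 4000) = 0.904837
Parallel (U2 and U3): 1 − (1 − 0.731982)(1 − 0.966958) = 0.991144
Series (U4 and U5): 0.761854 × 0.953134 = 0.726149
Parallel ([0.726149] and U6): 1 − (1 − 0.726149)(1 − 0.904837) = 0.973940
Series (U1, [0.991144], and [0.973940]): 0.872843 × 0.991144 × 0.973940 = 0.8426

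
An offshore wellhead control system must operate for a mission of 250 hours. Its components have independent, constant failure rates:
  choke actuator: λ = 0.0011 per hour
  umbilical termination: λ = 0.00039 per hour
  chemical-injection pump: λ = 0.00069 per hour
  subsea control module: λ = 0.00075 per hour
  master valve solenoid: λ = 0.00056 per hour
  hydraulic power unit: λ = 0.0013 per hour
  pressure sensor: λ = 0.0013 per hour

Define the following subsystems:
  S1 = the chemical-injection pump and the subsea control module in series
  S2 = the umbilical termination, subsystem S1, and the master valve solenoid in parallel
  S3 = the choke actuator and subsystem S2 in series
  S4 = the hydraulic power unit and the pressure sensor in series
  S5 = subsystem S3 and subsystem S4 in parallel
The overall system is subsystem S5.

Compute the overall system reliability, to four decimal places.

R(choke actuator) = exp(−0.0011 × 250) = 0.759572
R(umbilical termination) = exp(−0.00039 × 250) = 0.907102
R(chemical-injection pump) = exp(−0.00069 × 250) = 0.841558
R(subsea control module) = exp(−0.00075 × 250) = 0.829029
R(master valve solenoid) = exp(−0.00056 × 250) = 0.869358
R(hydraulic power unit) = exp(−0.0013 × 250) = 0.722527
R(pressure sensor) = exp(−0.0013 × 250) = 0.722527
Series (chemical-injection pump and subsea control module): 0.841558 × 0.829029 = 0.697676
Parallel (umbilical termination, [0.697676], and master valve solenoid): 1 − (1 − 0.907102)(1 − 0.697676)(1 − 0.869358) = 0.996331
Series (choke actuator and [0.996331]): 0.759572 × 0.996331 = 0.756785
Series (hydraulic power unit and pressure sensor): 0.722527 × 0.722527 = 0.522045
Parallel ([0.756785] and [0.522045]): 1 − (1 − 0.756785)(1 − 0.522045) = 0.8838

0.8838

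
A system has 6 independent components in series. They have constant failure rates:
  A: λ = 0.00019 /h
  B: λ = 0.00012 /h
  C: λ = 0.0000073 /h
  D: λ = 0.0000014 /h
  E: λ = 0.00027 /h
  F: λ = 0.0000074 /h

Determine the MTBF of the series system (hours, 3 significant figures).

1680

Series of exponential components: λ_sys = Σ λ_i
λ_sys = 0.00019 + 0.00012 + 0.0000073 + 0.0000014 + 0.00027 + 0.0000074 = 5.9610e-04 /h
MTBF = 1 / λ_sys = 1680 h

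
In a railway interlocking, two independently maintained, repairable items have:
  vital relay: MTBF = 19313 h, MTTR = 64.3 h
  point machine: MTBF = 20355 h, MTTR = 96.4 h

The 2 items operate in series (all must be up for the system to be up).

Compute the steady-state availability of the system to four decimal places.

A(vital relay) = MTBF/(MTBF+MTTR) = 19313/(19313+64.3) = 0.996682
A(point machine) = MTBF/(MTBF+MTTR) = 20355/(20355+96.4) = 0.995286
Series availability: 0.996682 × 0.995286 = 0.9920

0.9920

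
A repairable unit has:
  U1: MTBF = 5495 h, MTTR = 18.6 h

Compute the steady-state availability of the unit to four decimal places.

A(U1) = MTBF/(MTBF+MTTR) = 5495/(5495+18.6) = 0.9966

0.9966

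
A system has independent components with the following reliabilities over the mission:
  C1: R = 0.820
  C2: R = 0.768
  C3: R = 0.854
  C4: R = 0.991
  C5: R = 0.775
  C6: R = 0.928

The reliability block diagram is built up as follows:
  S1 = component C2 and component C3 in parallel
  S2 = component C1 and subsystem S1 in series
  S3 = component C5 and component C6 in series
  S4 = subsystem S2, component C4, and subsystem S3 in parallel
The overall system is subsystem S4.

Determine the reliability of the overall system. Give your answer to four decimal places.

0.9995

Parallel (C2 and C3): 1 − (1 − 0.768000)(1 − 0.854000) = 0.966128
Series (C1 and [0.966128]): 0.820000 × 0.966128 = 0.792225
Series (C5 and C6): 0.775000 × 0.928000 = 0.719200
Parallel ([0.792225], C4, and [0.719200]): 1 − (1 − 0.792225)(1 − 0.991000)(1 − 0.719200) = 0.9995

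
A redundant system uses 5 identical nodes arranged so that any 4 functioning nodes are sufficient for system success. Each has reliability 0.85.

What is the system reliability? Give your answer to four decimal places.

0.8352

R = Σ_{i=4}^{5} C(5,i) p^i (1−p)^{5−i} with p = 0.85
C(5,4)·0.85^4·0.15^1 = 0.391505
C(5,5)·0.85^5·0.15^0 = 0.443705
Sum = 0.8352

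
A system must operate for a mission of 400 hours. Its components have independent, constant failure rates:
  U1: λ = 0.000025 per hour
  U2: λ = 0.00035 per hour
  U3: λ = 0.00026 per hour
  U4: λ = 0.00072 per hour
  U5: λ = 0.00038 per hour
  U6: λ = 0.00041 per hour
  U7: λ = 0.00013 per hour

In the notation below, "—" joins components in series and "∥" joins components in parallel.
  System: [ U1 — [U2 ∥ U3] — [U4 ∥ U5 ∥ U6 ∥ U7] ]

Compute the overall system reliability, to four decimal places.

R(U1) = exp(−0.000025 × 400) = 0.990050
R(U2) = exp(−0.00035 × 400) = 0.869358
R(U3) = exp(−0.00026 × 400) = 0.901225
R(U4) = exp(−0.00072 × 400) = 0.749762
R(U5) = exp(−0.00038 × 400) = 0.858988
R(U6) = exp(−0.00041 × 400) = 0.848742
R(U7) = exp(−0.00013 × 400) = 0.949329
Parallel (U2 and U3): 1 − (1 − 0.869358)(1 − 0.901225) = 0.987096
Parallel (U4, U5, U6, and U7): 1 − (1 − 0.749762)(1 − 0.858988)(1 − 0.848742)(1 − 0.949329) = 0.999730
Series (U1, [0.987096], and [0.999730]): 0.990050 × 0.987096 × 0.999730 = 0.9770

0.9770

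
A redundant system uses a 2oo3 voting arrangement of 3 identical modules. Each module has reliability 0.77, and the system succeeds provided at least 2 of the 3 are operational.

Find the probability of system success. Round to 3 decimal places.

R = Σ_{i=2}^{3} C(3,i) p^i (1−p)^{3−i} with p = 0.77
C(3,2)·0.77^2·0.23^1 = 0.40910
C(3,3)·0.77^3·0.23^0 = 0.45653
Sum = 0.866

0.866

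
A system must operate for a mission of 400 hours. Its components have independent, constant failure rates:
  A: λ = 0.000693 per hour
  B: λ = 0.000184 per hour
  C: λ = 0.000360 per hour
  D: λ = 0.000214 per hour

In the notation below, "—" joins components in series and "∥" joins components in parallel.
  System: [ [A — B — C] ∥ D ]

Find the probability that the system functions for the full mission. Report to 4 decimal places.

0.9680

R(A) = exp(−0.000693 × 400) = 0.757903
R(B) = exp(−0.000184 × 400) = 0.929043
R(C) = exp(−0.000360 × 400) = 0.865888
R(D) = exp(−0.000214 × 400) = 0.917961
Series (A, B, and C): 0.757903 × 0.929043 × 0.865888 = 0.609693
Parallel ([0.609693] and D): 1 − (1 − 0.609693)(1 − 0.917961) = 0.9680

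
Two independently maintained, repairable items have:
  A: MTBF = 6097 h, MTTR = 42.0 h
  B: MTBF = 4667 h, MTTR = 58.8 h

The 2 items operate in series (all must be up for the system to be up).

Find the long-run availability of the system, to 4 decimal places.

0.9808

A(A) = MTBF/(MTBF+MTTR) = 6097/(6097+42.0) = 0.993158
A(B) = MTBF/(MTBF+MTTR) = 4667/(4667+58.8) = 0.987558
Series availability: 0.993158 × 0.987558 = 0.9808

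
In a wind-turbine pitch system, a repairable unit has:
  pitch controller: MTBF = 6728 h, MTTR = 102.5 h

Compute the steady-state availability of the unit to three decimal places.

A(pitch controller) = MTBF/(MTBF+MTTR) = 6728/(6728+102.5) = 0.985

0.985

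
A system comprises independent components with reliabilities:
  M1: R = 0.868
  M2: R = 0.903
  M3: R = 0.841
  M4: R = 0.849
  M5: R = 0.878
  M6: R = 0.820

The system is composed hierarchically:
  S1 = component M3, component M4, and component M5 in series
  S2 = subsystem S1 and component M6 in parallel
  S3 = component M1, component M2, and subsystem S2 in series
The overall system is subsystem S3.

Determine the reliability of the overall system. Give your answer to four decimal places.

0.7312

Series (M3, M4, and M5): 0.841000 × 0.849000 × 0.878000 = 0.626900
Parallel ([0.626900] and M6): 1 − (1 − 0.626900)(1 − 0.820000) = 0.932842
Series (M1, M2, and [0.932842]): 0.868000 × 0.903000 × 0.932842 = 0.7312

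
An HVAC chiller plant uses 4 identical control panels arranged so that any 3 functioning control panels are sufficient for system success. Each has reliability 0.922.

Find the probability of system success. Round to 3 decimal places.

0.967

R = Σ_{i=3}^{4} C(4,i) p^i (1−p)^{4−i} with p = 0.922
C(4,3)·0.922^3·0.078^1 = 0.24454
C(4,4)·0.922^4·0.078^0 = 0.72264
Sum = 0.967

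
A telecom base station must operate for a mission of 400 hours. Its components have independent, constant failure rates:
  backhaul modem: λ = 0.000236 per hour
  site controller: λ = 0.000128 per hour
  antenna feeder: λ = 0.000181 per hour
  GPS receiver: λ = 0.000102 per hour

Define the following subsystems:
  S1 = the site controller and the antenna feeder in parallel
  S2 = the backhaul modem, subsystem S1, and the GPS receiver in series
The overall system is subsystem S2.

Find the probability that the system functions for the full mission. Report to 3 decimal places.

R(backhaul modem) = exp(−0.000236 × 400) = 0.90992
R(site controller) = exp(−0.000128 × 400) = 0.95009
R(antenna feeder) = exp(−0.000181 × 400) = 0.93016
R(GPS receiver) = exp(−0.000102 × 400) = 0.96002
Parallel (site controller and antenna feeder): 1 − (1 − 0.95009)(1 − 0.93016) = 0.99651
Series (backhaul modem, [0.99651], and GPS receiver): 0.90992 × 0.99651 × 0.96002 = 0.870

0.870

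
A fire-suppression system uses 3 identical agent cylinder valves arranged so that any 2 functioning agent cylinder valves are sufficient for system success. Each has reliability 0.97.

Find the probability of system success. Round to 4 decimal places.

R = Σ_{i=2}^{3} C(3,i) p^i (1−p)^{3−i} with p = 0.97
C(3,2)·0.97^2·0.03^1 = 0.084681
C(3,3)·0.97^3·0.03^0 = 0.912673
Sum = 0.9974

0.9974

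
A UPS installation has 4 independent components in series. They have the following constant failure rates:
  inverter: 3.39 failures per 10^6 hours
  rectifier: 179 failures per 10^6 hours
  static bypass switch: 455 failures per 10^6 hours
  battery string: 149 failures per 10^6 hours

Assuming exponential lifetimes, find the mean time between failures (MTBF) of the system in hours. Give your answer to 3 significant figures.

1270

Series of exponential components: λ_sys = Σ λ_i
λ_sys = 0.00000339 + 0.000179 + 0.000455 + 0.000149 = 7.8639e-04 /h
MTBF = 1 / λ_sys = 1270 h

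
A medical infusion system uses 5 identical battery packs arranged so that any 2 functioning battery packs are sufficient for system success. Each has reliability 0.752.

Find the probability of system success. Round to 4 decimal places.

R = Σ_{i=2}^{5} C(5,i) p^i (1−p)^{5−i} with p = 0.752
C(5,2)·0.752^2·0.248^3 = 0.086256
C(5,3)·0.752^3·0.248^2 = 0.261551
C(5,4)·0.752^4·0.248^1 = 0.396546
C(5,5)·0.752^5·0.248^0 = 0.240486
Sum = 0.9848

0.9848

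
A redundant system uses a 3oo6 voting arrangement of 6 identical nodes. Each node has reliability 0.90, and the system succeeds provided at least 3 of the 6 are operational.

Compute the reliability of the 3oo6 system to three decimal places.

0.999

R = Σ_{i=3}^{6} C(6,i) p^i (1−p)^{6−i} with p = 0.90
C(6,3)·0.90^3·0.10^3 = 0.01458
C(6,4)·0.90^4·0.10^2 = 0.09842
C(6,5)·0.90^5·0.10^1 = 0.35429
C(6,6)·0.90^6·0.10^0 = 0.53144
Sum = 0.999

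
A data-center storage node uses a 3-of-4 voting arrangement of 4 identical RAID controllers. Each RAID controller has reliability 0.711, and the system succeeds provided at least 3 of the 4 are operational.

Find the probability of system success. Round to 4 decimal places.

R = Σ_{i=3}^{4} C(4,i) p^i (1−p)^{4−i} with p = 0.711
C(4,3)·0.711^3·0.289^1 = 0.415496
C(4,4)·0.711^4·0.289^0 = 0.255551
Sum = 0.6710

0.6710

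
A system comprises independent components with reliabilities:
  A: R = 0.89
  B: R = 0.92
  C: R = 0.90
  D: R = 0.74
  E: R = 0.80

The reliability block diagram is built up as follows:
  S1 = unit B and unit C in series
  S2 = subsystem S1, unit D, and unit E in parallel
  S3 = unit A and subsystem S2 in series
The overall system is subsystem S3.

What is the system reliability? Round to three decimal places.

Series (B and C): 0.92000 × 0.90000 = 0.82800
Parallel ([0.82800], D, and E): 1 − (1 − 0.82800)(1 − 0.74000)(1 − 0.80000) = 0.99106
Series (A and [0.99106]): 0.89000 × 0.99106 = 0.882

0.882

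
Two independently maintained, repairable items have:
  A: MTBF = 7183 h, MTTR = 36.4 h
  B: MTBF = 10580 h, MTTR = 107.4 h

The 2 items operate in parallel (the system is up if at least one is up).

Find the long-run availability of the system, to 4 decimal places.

A(A) = MTBF/(MTBF+MTTR) = 7183/(7183+36.4) = 0.994958
A(B) = MTBF/(MTBF+MTTR) = 10580/(10580+107.4) = 0.989951
Parallel availability: 1 − (1 − 0.994958)(1 − 0.989951) = 0.9999

0.9999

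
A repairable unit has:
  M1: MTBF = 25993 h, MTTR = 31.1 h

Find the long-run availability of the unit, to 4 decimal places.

0.9988

A(M1) = MTBF/(MTBF+MTTR) = 25993/(25993+31.1) = 0.9988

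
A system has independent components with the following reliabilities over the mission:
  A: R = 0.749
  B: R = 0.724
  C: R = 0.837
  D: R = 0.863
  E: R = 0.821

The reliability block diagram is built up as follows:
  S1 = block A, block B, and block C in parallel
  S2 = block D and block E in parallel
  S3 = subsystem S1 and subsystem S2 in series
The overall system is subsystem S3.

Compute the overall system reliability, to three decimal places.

0.964

Parallel (A, B, and C): 1 − (1 − 0.74900)(1 − 0.72400)(1 − 0.83700) = 0.98871
Parallel (D and E): 1 − (1 − 0.86300)(1 − 0.82100) = 0.97548
Series ([0.98871] and [0.97548]): 0.98871 × 0.97548 = 0.964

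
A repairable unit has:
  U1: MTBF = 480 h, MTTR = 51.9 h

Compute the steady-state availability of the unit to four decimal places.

A(U1) = MTBF/(MTBF+MTTR) = 480/(480+51.9) = 0.9024

0.9024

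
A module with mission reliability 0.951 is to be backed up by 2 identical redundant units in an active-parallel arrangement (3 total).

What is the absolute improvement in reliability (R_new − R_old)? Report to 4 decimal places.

R_before = 0.951
R_after = 1 − (1 − 0.951)^3 = 0.9999
ΔR = 0.9999 − 0.951 = 0.0489

0.0489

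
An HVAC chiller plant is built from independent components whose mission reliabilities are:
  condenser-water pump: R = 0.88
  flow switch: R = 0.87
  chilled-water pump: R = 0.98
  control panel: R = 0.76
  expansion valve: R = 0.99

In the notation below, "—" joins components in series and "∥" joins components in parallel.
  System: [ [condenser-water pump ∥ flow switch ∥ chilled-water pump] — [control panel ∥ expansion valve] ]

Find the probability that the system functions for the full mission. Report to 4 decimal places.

0.9973

Parallel (condenser-water pump, flow switch, and chilled-water pump): 1 − (1 − 0.880000)(1 − 0.870000)(1 − 0.980000) = 0.999688
Parallel (control panel and expansion valve): 1 − (1 − 0.760000)(1 − 0.990000) = 0.997600
Series ([0.999688] and [0.997600]): 0.999688 × 0.997600 = 0.9973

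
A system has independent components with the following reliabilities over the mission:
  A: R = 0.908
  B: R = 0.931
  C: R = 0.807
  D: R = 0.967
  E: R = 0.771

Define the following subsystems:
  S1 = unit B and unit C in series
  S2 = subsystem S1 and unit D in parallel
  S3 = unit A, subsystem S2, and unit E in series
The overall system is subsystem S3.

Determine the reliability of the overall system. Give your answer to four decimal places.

Series (B and C): 0.931000 × 0.807000 = 0.751317
Parallel ([0.751317] and D): 1 − (1 − 0.751317)(1 − 0.967000) = 0.991793
Series (A, [0.991793], and E): 0.908000 × 0.991793 × 0.771000 = 0.6943

0.6943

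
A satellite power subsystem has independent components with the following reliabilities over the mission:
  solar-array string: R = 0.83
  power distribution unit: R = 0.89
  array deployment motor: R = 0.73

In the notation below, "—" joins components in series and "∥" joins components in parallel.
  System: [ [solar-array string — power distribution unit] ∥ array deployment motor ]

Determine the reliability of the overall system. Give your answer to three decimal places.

Series (solar-array string and power distribution unit): 0.83000 × 0.89000 = 0.73870
Parallel ([0.73870] and array deployment motor): 1 − (1 − 0.73870)(1 − 0.73000) = 0.929

0.929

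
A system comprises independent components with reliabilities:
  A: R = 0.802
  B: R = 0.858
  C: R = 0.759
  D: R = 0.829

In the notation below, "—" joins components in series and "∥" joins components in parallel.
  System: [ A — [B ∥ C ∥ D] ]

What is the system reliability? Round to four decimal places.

Parallel (B, C, and D): 1 − (1 − 0.858000)(1 − 0.759000)(1 − 0.829000) = 0.994148
Series (A and [0.994148]): 0.802000 × 0.994148 = 0.7973

0.7973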